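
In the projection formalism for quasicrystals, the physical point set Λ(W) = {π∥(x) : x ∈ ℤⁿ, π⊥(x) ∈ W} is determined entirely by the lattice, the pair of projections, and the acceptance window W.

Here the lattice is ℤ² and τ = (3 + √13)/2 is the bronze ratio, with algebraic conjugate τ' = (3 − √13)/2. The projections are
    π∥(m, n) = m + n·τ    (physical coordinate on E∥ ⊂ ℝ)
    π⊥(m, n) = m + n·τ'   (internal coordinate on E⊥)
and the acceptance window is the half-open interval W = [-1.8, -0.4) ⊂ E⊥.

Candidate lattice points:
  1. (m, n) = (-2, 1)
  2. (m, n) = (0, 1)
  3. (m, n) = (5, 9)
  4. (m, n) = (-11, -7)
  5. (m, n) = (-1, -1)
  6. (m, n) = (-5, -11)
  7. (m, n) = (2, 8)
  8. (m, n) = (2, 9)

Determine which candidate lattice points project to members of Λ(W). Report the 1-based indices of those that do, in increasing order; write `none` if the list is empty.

τ' = (3−√13)/2 ≈ -0.302776.
#1 (-2,1): internal coord -2 + (1)·τ' = -2.302776; -2.302776 ∉ [-1.8, -0.4) → out
#2 (0,1): internal coord 0 + (1)·τ' = -0.302776; -0.302776 ∉ [-1.8, -0.4) → out
#3 (5,9): internal coord 5 + (9)·τ' = +2.275019; +2.275019 ∉ [-1.8, -0.4) → out
#4 (-11,-7): internal coord -11 + (-7)·τ' = -8.880571; -8.880571 ∉ [-1.8, -0.4) → out
#5 (-1,-1): internal coord -1 + (-1)·τ' = -0.697224; -0.697224 ∈ [-1.8, -0.4) → IN Λ
#6 (-5,-11): internal coord -5 + (-11)·τ' = -1.669468; -1.669468 ∈ [-1.8, -0.4) → IN Λ
#7 (2,8): internal coord 2 + (8)·τ' = -0.422205; -0.422205 ∈ [-1.8, -0.4) → IN Λ
#8 (2,9): internal coord 2 + (9)·τ' = -0.724981; -0.724981 ∈ [-1.8, -0.4) → IN Λ

5, 6, 7, 8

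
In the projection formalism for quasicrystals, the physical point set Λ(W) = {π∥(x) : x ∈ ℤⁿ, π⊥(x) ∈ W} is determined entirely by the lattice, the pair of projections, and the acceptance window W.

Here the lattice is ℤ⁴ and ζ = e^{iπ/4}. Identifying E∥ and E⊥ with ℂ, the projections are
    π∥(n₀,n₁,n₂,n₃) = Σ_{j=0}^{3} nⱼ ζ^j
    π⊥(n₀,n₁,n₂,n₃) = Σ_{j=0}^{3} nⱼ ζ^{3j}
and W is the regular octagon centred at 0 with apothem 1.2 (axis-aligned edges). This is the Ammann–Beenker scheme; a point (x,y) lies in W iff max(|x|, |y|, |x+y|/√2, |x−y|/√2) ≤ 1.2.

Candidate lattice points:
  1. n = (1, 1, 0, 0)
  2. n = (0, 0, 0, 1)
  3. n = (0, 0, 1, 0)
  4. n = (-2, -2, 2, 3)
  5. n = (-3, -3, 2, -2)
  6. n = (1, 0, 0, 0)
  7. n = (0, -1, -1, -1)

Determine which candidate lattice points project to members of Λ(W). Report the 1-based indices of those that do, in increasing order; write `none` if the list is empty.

1, 2, 3, 6, 7

π⊥(n) = n₀ + n₁ζ³ + n₂ζ⁶ + n₃ζ⁹ where ζ = e^{iπ/4}.
#1 (1, 1, 0, 0): internal (0.2929, 0.7071); octagon support 0.7071 vs apothem 1.2 → ∈ W
#2 (0, 0, 0, 1): internal (0.7071, 0.7071); octagon support 1.0000 vs apothem 1.2 → ∈ W
#3 (0, 0, 1, 0): internal (0.0000, -1.0000); octagon support 1.0000 vs apothem 1.2 → ∈ W
#4 (-2, -2, 2, 3): internal (1.5355, -1.2929); octagon support 2.0000 vs apothem 1.2 → ∉ W
#5 (-3, -3, 2, -2): internal (-2.2929, -5.5355); octagon support 5.5355 vs apothem 1.2 → ∉ W
#6 (1, 0, 0, 0): internal (1.0000, 0.0000); octagon support 1.0000 vs apothem 1.2 → ∈ W
#7 (0, -1, -1, -1): internal (0.0000, -0.4142); octagon support 0.4142 vs apothem 1.2 → ∈ W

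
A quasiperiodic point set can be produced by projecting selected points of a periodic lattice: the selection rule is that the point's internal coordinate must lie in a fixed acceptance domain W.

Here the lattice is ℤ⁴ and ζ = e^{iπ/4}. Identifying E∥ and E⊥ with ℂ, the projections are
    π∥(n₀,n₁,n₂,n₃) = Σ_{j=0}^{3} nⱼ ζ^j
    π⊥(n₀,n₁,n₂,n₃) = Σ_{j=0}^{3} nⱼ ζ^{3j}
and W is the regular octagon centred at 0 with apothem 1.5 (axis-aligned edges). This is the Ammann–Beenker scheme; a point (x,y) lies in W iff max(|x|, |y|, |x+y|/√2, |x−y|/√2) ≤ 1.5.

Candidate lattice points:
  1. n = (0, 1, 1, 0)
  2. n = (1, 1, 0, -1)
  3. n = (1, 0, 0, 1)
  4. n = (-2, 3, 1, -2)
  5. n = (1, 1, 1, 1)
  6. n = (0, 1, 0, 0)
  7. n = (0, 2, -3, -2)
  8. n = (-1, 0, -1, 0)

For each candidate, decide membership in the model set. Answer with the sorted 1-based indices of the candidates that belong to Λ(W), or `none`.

1, 2, 5, 6, 8

Internal map: ζ^{3j} for j=0..3 gives (1,0), (−√2/2,√2/2), (0,−1), (√2/2,√2/2).
candidate 1: n = (0, 1, 1, 0) → π⊥ ≈ (-0.7071, -0.2929); max(|x|,|y|,|x±y|/√2) = 0.7071 ≤ 1.5 ⇒ ∈ W
candidate 2: n = (1, 1, 0, -1) → π⊥ ≈ (-0.4142, +0.0000); max(|x|,|y|,|x±y|/√2) = 0.4142 ≤ 1.5 ⇒ ∈ W
candidate 3: n = (1, 0, 0, 1) → π⊥ ≈ (+1.7071, +0.7071); max(|x|,|y|,|x±y|/√2) = 1.7071 > 1.5 ⇒ ∉ W
candidate 4: n = (-2, 3, 1, -2) → π⊥ ≈ (-5.5355, -0.2929); max(|x|,|y|,|x±y|/√2) = 5.5355 > 1.5 ⇒ ∉ W
candidate 5: n = (1, 1, 1, 1) → π⊥ ≈ (+1.0000, +0.4142); max(|x|,|y|,|x±y|/√2) = 1.0000 ≤ 1.5 ⇒ ∈ W
candidate 6: n = (0, 1, 0, 0) → π⊥ ≈ (-0.7071, +0.7071); max(|x|,|y|,|x±y|/√2) = 1.0000 ≤ 1.5 ⇒ ∈ W
candidate 7: n = (0, 2, -3, -2) → π⊥ ≈ (-2.8284, +3.0000); max(|x|,|y|,|x±y|/√2) = 4.1213 > 1.5 ⇒ ∉ W
candidate 8: n = (-1, 0, -1, 0) → π⊥ ≈ (-1.0000, +1.0000); max(|x|,|y|,|x±y|/√2) = 1.4142 ≤ 1.5 ⇒ ∈ W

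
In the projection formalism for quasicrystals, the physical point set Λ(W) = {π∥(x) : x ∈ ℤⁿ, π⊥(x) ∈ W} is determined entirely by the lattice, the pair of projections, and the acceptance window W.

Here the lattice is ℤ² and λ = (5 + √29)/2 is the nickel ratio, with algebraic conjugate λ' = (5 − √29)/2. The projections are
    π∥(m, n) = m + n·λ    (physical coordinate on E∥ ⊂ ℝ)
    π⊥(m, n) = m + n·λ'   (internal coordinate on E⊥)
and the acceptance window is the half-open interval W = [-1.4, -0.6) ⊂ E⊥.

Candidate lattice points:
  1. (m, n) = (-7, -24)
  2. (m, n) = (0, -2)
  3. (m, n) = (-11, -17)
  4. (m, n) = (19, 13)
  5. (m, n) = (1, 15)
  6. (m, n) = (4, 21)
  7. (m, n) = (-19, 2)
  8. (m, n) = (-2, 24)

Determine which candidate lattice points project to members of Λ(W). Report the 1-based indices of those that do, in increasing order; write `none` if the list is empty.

Numerically λ ≈ 5.1926 and λ' = −1/λ ≈ -0.1926.
#1 (-7,-24): internal coord -7 + (-24)·λ' = -2.3780; -2.3780 ∉ [-1.4, -0.6) → out
#2 (0,-2): internal coord 0 + (-2)·λ' = +0.3852; +0.3852 ∉ [-1.4, -0.6) → out
#3 (-11,-17): internal coord -11 + (-17)·λ' = -7.7261; -7.7261 ∉ [-1.4, -0.6) → out
#4 (19,13): internal coord 19 + (13)·λ' = +16.4964; +16.4964 ∉ [-1.4, -0.6) → out
#5 (1,15): internal coord 1 + (15)·λ' = -1.8887; -1.8887 ∉ [-1.4, -0.6) → out
#6 (4,21): internal coord 4 + (21)·λ' = -0.0442; -0.0442 ∉ [-1.4, -0.6) → out
#7 (-19,2): internal coord -19 + (2)·λ' = -19.3852; -19.3852 ∉ [-1.4, -0.6) → out
#8 (-2,24): internal coord -2 + (24)·λ' = -6.6220; -6.6220 ∉ [-1.4, -0.6) → out

none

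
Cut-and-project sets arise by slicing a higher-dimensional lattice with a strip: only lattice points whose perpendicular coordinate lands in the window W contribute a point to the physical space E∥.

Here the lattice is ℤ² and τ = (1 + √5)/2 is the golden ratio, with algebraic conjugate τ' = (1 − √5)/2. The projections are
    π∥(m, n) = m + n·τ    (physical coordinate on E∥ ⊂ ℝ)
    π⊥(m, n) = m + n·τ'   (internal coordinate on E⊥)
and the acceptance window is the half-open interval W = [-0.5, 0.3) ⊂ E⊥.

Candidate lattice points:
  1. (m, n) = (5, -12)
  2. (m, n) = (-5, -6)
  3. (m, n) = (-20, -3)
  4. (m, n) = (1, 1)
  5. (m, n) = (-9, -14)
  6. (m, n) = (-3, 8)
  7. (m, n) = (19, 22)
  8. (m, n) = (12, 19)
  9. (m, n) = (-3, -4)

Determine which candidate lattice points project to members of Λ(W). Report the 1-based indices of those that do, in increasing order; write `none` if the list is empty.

Numerically τ ≈ 1.6180 and τ' = −1/τ ≈ -0.6180.
candidate 1: (m,n)=(5,-12) → π∥ = 5-12·τ ≈ -14.4164, π⊥ = 5-12·τ' ≈ 12.4164 ∉ [-0.5, 0.3) ⇒ out
candidate 2: (m,n)=(-5,-6) → π∥ = -5-6·τ ≈ -14.7082, π⊥ = -5-6·τ' ≈ -1.2918 ∉ [-0.5, 0.3) ⇒ out
candidate 3: (m,n)=(-20,-3) → π∥ = -20-3·τ ≈ -24.8541, π⊥ = -20-3·τ' ≈ -18.1459 ∉ [-0.5, 0.3) ⇒ out
candidate 4: (m,n)=(1,1) → π∥ = 1+1·τ ≈ 2.6180, π⊥ = 1+1·τ' ≈ 0.3820 ∉ [-0.5, 0.3) ⇒ out
candidate 5: (m,n)=(-9,-14) → π∥ = -9-14·τ ≈ -31.6525, π⊥ = -9-14·τ' ≈ -0.3475 ∈ [-0.5, 0.3) ⇒ IN Λ
candidate 6: (m,n)=(-3,8) → π∥ = -3+8·τ ≈ 9.9443, π⊥ = -3+8·τ' ≈ -7.9443 ∉ [-0.5, 0.3) ⇒ out
candidate 7: (m,n)=(19,22) → π∥ = 19+22·τ ≈ 54.5967, π⊥ = 19+22·τ' ≈ 5.4033 ∉ [-0.5, 0.3) ⇒ out
candidate 8: (m,n)=(12,19) → π∥ = 12+19·τ ≈ 42.7426, π⊥ = 12+19·τ' ≈ 0.2574 ∈ [-0.5, 0.3) ⇒ IN Λ
candidate 9: (m,n)=(-3,-4) → π∥ = -3-4·τ ≈ -9.4721, π⊥ = -3-4·τ' ≈ -0.5279 ∉ [-0.5, 0.3) ⇒ out

5, 8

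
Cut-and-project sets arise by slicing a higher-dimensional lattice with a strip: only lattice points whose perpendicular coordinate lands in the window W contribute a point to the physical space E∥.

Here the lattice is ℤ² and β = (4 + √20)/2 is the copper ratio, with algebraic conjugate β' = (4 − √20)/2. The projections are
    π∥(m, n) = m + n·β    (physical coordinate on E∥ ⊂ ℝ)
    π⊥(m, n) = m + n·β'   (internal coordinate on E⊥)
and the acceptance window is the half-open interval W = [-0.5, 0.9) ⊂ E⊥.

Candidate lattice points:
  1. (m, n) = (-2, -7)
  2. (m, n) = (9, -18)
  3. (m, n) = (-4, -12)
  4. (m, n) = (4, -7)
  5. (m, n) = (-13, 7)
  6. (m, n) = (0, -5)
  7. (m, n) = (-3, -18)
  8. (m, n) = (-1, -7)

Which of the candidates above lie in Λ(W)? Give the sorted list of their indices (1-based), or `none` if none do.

Numerically β ≈ 4.2361 and β' = −1/β ≈ -0.2361.
#1 (-2,-7): internal coord -2 + (-7)·β' = -0.3475; -0.3475 ∈ [-0.5, 0.9) → IN Λ
#2 (9,-18): internal coord 9 + (-18)·β' = +13.2492; +13.2492 ∉ [-0.5, 0.9) → out
#3 (-4,-12): internal coord -4 + (-12)·β' = -1.1672; -1.1672 ∉ [-0.5, 0.9) → out
#4 (4,-7): internal coord 4 + (-7)·β' = +5.6525; +5.6525 ∉ [-0.5, 0.9) → out
#5 (-13,7): internal coord -13 + (7)·β' = -14.6525; -14.6525 ∉ [-0.5, 0.9) → out
#6 (0,-5): internal coord 0 + (-5)·β' = +1.1803; +1.1803 ∉ [-0.5, 0.9) → out
#7 (-3,-18): internal coord -3 + (-18)·β' = +1.2492; +1.2492 ∉ [-0.5, 0.9) → out
#8 (-1,-7): internal coord -1 + (-7)·β' = +0.6525; +0.6525 ∈ [-0.5, 0.9) → IN Λ

1, 8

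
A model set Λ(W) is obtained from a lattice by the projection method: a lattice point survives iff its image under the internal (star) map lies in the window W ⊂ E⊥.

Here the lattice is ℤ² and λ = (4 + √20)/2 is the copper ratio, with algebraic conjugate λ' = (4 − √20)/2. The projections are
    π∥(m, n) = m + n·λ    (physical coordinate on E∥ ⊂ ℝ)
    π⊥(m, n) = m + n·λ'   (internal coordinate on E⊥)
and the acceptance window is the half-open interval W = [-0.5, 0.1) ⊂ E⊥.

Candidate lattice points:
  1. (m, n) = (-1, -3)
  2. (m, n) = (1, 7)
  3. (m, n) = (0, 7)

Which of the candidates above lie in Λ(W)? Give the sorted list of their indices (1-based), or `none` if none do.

1

Compute λ' = (4−√20)/2 = -0.2361, so π⊥(m,n) = m -0.2361·n.
[1] lift (-1,-3): star map gives -0.2918; window check -0.5 ≤ -0.2918 < 0.1 is true → IN Λ
[2] lift (1,7): star map gives -0.6525; window check -0.5 ≤ -0.6525 < 0.1 is false → out
[3] lift (0,7): star map gives -1.6525; window check -0.5 ≤ -1.6525 < 0.1 is false → out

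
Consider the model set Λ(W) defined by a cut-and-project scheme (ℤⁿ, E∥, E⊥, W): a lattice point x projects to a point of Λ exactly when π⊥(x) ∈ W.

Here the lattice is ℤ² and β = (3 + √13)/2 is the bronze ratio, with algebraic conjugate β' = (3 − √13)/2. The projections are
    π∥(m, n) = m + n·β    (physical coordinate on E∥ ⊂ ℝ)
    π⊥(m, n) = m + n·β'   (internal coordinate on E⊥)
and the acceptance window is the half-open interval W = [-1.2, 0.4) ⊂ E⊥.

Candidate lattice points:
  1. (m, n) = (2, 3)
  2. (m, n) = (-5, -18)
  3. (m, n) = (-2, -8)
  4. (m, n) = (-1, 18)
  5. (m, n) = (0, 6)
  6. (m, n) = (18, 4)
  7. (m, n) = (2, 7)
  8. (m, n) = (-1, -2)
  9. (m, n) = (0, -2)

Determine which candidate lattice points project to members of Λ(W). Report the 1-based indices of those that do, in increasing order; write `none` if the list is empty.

7, 8

Numerically β ≈ 3.30278 and β' = −1/β ≈ -0.30278.
[1] lift (2,3): star map gives 1.09167; window check -1.2 ≤ 1.09167 < 0.4 is false → out
[2] lift (-5,-18): star map gives 0.44996; window check -1.2 ≤ 0.44996 < 0.4 is false → out
[3] lift (-2,-8): star map gives 0.42221; window check -1.2 ≤ 0.42221 < 0.4 is false → out
[4] lift (-1,18): star map gives -6.44996; window check -1.2 ≤ -6.44996 < 0.4 is false → out
[5] lift (0,6): star map gives -1.81665; window check -1.2 ≤ -1.81665 < 0.4 is false → out
[6] lift (18,4): star map gives 16.78890; window check -1.2 ≤ 16.78890 < 0.4 is false → out
[7] lift (2,7): star map gives -0.11943; window check -1.2 ≤ -0.11943 < 0.4 is true → IN Λ
[8] lift (-1,-2): star map gives -0.39445; window check -1.2 ≤ -0.39445 < 0.4 is true → IN Λ
[9] lift (0,-2): star map gives 0.60555; window check -1.2 ≤ 0.60555 < 0.4 is false → out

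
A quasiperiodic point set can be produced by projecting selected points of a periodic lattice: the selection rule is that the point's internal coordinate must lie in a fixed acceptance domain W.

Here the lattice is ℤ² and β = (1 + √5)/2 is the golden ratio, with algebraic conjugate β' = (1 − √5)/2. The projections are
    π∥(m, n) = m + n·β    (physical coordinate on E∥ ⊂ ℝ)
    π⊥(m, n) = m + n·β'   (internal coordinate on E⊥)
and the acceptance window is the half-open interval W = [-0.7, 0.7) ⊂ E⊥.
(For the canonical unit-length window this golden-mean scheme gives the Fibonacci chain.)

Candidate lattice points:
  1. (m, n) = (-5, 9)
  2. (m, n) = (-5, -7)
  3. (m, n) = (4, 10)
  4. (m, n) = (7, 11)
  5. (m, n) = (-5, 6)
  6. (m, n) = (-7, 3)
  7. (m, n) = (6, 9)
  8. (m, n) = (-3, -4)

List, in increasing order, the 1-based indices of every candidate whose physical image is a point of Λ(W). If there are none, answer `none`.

2, 4, 7, 8

Compute β' = (1−√5)/2 = -0.61803, so π⊥(m,n) = m -0.61803·n.
#1 (-5,9): internal coord -5 + (9)·β' = -10.56231; -10.56231 ∉ [-0.7, 0.7) → out
#2 (-5,-7): internal coord -5 + (-7)·β' = -0.67376; -0.67376 ∈ [-0.7, 0.7) → IN Λ
#3 (4,10): internal coord 4 + (10)·β' = -2.18034; -2.18034 ∉ [-0.7, 0.7) → out
#4 (7,11): internal coord 7 + (11)·β' = +0.20163; +0.20163 ∈ [-0.7, 0.7) → IN Λ
#5 (-5,6): internal coord -5 + (6)·β' = -8.70820; -8.70820 ∉ [-0.7, 0.7) → out
#6 (-7,3): internal coord -7 + (3)·β' = -8.85410; -8.85410 ∉ [-0.7, 0.7) → out
#7 (6,9): internal coord 6 + (9)·β' = +0.43769; +0.43769 ∈ [-0.7, 0.7) → IN Λ
#8 (-3,-4): internal coord -3 + (-4)·β' = -0.52786; -0.52786 ∈ [-0.7, 0.7) → IN Λ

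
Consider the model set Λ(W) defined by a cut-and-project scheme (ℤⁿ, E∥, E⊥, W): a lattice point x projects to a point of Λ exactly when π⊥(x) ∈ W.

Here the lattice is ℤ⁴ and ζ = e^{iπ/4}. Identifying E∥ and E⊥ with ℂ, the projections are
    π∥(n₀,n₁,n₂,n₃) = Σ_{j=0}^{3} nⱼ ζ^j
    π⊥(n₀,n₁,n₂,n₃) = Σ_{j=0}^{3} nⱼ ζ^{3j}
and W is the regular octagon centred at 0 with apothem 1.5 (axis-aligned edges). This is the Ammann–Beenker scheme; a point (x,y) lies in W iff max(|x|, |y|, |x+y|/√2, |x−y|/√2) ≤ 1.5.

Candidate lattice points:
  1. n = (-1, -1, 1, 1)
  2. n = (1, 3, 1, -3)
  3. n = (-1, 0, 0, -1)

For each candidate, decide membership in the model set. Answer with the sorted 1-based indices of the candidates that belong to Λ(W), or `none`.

1

Internal map: ζ^{3j} for j=0..3 gives (1,0), (−√2/2,√2/2), (0,−1), (√2/2,√2/2).
candidate 1: n = (-1, -1, 1, 1) → π⊥ ≈ (+0.414214, -1.000000); max(|x|,|y|,|x±y|/√2) = 1.000000 ≤ 1.5 ⇒ ∈ W
candidate 2: n = (1, 3, 1, -3) → π⊥ ≈ (-3.242641, -1.000000); max(|x|,|y|,|x±y|/√2) = 3.242641 > 1.5 ⇒ ∉ W
candidate 3: n = (-1, 0, 0, -1) → π⊥ ≈ (-1.707107, -0.707107); max(|x|,|y|,|x±y|/√2) = 1.707107 > 1.5 ⇒ ∉ W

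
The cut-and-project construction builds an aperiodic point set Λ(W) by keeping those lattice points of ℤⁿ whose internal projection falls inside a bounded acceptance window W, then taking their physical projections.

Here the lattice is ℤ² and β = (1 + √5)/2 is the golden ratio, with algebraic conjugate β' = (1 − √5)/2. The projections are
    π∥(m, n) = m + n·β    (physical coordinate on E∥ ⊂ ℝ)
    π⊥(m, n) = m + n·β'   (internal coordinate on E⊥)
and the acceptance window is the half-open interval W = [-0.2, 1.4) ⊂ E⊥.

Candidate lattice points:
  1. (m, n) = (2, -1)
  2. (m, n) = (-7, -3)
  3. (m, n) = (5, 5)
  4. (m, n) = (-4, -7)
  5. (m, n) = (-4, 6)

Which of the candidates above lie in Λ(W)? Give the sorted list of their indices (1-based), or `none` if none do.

Compute β' = (1−√5)/2 = -0.618034, so π⊥(m,n) = m -0.618034·n.
[1] lift (2,-1): star map gives 2.618034; window check -0.2 ≤ 2.618034 < 1.4 is false → out
[2] lift (-7,-3): star map gives -5.145898; window check -0.2 ≤ -5.145898 < 1.4 is false → out
[3] lift (5,5): star map gives 1.909830; window check -0.2 ≤ 1.909830 < 1.4 is false → out
[4] lift (-4,-7): star map gives 0.326238; window check -0.2 ≤ 0.326238 < 1.4 is true → IN Λ
[5] lift (-4,6): star map gives -7.708204; window check -0.2 ≤ -7.708204 < 1.4 is false → out

4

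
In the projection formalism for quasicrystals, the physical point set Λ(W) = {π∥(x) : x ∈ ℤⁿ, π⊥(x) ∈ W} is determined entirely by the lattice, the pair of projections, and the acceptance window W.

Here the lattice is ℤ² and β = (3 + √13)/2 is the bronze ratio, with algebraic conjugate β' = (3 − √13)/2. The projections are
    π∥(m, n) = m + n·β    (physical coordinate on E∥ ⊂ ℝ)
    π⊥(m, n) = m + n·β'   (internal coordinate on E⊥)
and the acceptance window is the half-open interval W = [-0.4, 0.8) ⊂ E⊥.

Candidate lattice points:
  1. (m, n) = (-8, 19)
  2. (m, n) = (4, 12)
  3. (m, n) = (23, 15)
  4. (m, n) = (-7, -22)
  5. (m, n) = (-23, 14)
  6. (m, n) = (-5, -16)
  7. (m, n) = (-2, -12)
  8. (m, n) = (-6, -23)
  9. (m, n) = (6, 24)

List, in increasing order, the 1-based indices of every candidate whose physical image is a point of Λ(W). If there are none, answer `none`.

2, 4, 6

Compute β' = (3−√13)/2 = -0.3028, so π⊥(m,n) = m -0.3028·n.
[1] lift (-8,19): star map gives -13.7527; window check -0.4 ≤ -13.7527 < 0.8 is false → out
[2] lift (4,12): star map gives 0.3667; window check -0.4 ≤ 0.3667 < 0.8 is true → IN Λ
[3] lift (23,15): star map gives 18.4584; window check -0.4 ≤ 18.4584 < 0.8 is false → out
[4] lift (-7,-22): star map gives -0.3389; window check -0.4 ≤ -0.3389 < 0.8 is true → IN Λ
[5] lift (-23,14): star map gives -27.2389; window check -0.4 ≤ -27.2389 < 0.8 is false → out
[6] lift (-5,-16): star map gives -0.1556; window check -0.4 ≤ -0.1556 < 0.8 is true → IN Λ
[7] lift (-2,-12): star map gives 1.6333; window check -0.4 ≤ 1.6333 < 0.8 is false → out
[8] lift (-6,-23): star map gives 0.9638; window check -0.4 ≤ 0.9638 < 0.8 is false → out
[9] lift (6,24): star map gives -1.2666; window check -0.4 ≤ -1.2666 < 0.8 is false → out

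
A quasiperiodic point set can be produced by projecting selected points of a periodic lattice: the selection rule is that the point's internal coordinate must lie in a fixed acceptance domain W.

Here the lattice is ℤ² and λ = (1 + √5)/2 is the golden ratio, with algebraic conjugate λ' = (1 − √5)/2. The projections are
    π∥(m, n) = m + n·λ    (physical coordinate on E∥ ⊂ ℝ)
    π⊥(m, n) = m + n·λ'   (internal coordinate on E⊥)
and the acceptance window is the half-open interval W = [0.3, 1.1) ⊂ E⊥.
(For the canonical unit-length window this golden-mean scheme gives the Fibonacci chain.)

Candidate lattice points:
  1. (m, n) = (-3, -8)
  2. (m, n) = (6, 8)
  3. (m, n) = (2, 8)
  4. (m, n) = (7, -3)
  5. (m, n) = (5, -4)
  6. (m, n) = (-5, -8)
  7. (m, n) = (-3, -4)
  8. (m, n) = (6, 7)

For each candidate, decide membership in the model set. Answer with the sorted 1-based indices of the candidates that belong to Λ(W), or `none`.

Compute λ' = (1−√5)/2 = -0.61803, so π⊥(m,n) = m -0.61803·n.
[1] lift (-3,-8): star map gives 1.94427; window check 0.3 ≤ 1.94427 < 1.1 is false → out
[2] lift (6,8): star map gives 1.05573; window check 0.3 ≤ 1.05573 < 1.1 is true → IN Λ
[3] lift (2,8): star map gives -2.94427; window check 0.3 ≤ -2.94427 < 1.1 is false → out
[4] lift (7,-3): star map gives 8.85410; window check 0.3 ≤ 8.85410 < 1.1 is false → out
[5] lift (5,-4): star map gives 7.47214; window check 0.3 ≤ 7.47214 < 1.1 is false → out
[6] lift (-5,-8): star map gives -0.05573; window check 0.3 ≤ -0.05573 < 1.1 is false → out
[7] lift (-3,-4): star map gives -0.52786; window check 0.3 ≤ -0.52786 < 1.1 is false → out
[8] lift (6,7): star map gives 1.67376; window check 0.3 ≤ 1.67376 < 1.1 is false → out

2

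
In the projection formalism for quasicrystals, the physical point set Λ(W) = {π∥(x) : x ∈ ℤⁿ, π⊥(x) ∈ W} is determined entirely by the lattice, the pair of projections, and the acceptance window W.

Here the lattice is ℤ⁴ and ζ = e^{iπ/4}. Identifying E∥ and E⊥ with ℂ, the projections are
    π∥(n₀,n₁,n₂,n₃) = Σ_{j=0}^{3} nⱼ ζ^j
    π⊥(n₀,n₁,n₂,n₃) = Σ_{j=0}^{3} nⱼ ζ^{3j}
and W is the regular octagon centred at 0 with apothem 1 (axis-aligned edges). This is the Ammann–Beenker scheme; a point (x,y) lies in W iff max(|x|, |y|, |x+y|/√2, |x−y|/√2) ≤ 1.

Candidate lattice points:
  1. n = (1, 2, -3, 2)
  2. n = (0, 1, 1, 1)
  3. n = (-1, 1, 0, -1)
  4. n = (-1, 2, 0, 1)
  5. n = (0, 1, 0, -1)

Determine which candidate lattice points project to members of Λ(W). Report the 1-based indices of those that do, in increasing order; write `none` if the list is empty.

Internal map: ζ^{3j} for j=0..3 gives (1,0), (−√2/2,√2/2), (0,−1), (√2/2,√2/2).
#1 (1, 2, -3, 2): internal (1.000000, 5.828427); octagon support 5.828427 vs apothem 1 → ∉ W
#2 (0, 1, 1, 1): internal (0.000000, 0.414214); octagon support 0.414214 vs apothem 1 → ∈ W
#3 (-1, 1, 0, -1): internal (-2.414214, 0.000000); octagon support 2.414214 vs apothem 1 → ∉ W
#4 (-1, 2, 0, 1): internal (-1.707107, 2.121320); octagon support 2.707107 vs apothem 1 → ∉ W
#5 (0, 1, 0, -1): internal (-1.414214, 0.000000); octagon support 1.414214 vs apothem 1 → ∉ W

2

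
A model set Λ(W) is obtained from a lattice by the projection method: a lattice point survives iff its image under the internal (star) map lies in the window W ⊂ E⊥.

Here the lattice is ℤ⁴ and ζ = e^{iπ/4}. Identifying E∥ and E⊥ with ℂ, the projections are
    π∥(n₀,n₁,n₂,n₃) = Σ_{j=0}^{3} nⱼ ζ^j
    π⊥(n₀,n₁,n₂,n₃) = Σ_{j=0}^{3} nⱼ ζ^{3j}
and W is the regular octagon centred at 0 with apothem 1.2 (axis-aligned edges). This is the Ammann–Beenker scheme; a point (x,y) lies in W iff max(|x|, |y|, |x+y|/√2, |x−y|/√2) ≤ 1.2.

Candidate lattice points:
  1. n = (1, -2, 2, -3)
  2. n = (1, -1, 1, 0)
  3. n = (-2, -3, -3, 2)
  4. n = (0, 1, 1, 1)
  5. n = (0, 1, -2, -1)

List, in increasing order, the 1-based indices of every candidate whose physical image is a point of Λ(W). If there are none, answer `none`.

With ζ = e^{iπ/4} the internal vectors are ζ^0,ζ^3,ζ^6,ζ^9.
#1 (1, -2, 2, -3): internal (0.292893, -5.535534); octagon support 5.535534 vs apothem 1.2 → ∉ W
#2 (1, -1, 1, 0): internal (1.707107, -1.707107); octagon support 2.414214 vs apothem 1.2 → ∉ W
#3 (-2, -3, -3, 2): internal (1.535534, 2.292893); octagon support 2.707107 vs apothem 1.2 → ∉ W
#4 (0, 1, 1, 1): internal (0.000000, 0.414214); octagon support 0.414214 vs apothem 1.2 → ∈ W
#5 (0, 1, -2, -1): internal (-1.414214, 2.000000); octagon support 2.414214 vs apothem 1.2 → ∉ W

4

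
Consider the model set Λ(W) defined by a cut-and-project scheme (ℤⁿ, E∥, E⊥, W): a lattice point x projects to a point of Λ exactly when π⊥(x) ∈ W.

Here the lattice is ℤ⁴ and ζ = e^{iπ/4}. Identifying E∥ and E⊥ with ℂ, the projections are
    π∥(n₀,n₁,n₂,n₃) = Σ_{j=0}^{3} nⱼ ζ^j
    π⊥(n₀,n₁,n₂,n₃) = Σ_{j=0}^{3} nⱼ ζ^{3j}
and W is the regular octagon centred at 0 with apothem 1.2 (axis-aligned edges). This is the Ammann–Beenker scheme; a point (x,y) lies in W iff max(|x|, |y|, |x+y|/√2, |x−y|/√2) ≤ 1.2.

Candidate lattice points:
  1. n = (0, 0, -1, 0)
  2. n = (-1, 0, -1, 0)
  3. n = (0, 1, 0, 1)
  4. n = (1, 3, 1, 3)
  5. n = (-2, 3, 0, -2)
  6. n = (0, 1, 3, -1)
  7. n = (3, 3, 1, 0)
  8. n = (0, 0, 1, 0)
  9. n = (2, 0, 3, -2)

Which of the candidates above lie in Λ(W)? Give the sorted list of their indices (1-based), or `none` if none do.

With ζ = e^{iπ/4} the internal vectors are ζ^0,ζ^3,ζ^6,ζ^9.
#1 (0, 0, -1, 0): internal (0.000000, 1.000000); octagon support 1.000000 vs apothem 1.2 → ∈ W
#2 (-1, 0, -1, 0): internal (-1.000000, 1.000000); octagon support 1.414214 vs apothem 1.2 → ∉ W
#3 (0, 1, 0, 1): internal (0.000000, 1.414214); octagon support 1.414214 vs apothem 1.2 → ∉ W
#4 (1, 3, 1, 3): internal (1.000000, 3.242641); octagon support 3.242641 vs apothem 1.2 → ∉ W
#5 (-2, 3, 0, -2): internal (-5.535534, 0.707107); octagon support 5.535534 vs apothem 1.2 → ∉ W
#6 (0, 1, 3, -1): internal (-1.414214, -3.000000); octagon support 3.121320 vs apothem 1.2 → ∉ W
#7 (3, 3, 1, 0): internal (0.878680, 1.121320); octagon support 1.414214 vs apothem 1.2 → ∉ W
#8 (0, 0, 1, 0): internal (0.000000, -1.000000); octagon support 1.000000 vs apothem 1.2 → ∈ W
#9 (2, 0, 3, -2): internal (0.585786, -4.414214); octagon support 4.414214 vs apothem 1.2 → ∉ W

1, 8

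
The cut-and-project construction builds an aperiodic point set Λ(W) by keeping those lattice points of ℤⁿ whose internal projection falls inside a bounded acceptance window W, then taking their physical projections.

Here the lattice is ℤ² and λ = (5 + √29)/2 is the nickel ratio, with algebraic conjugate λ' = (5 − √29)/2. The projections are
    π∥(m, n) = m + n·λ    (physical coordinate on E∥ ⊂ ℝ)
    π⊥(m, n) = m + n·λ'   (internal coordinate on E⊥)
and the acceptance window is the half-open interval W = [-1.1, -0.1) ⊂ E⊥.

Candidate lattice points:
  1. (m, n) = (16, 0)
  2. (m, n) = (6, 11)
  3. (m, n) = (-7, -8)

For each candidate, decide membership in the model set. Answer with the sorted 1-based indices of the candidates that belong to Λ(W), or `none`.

none

Compute λ' = (5−√29)/2 = -0.1926, so π⊥(m,n) = m -0.1926·n.
#1 (16,0): internal coord 16 + (0)·λ' = +16.0000; +16.0000 ∉ [-1.1, -0.1) → out
#2 (6,11): internal coord 6 + (11)·λ' = +3.8816; +3.8816 ∉ [-1.1, -0.1) → out
#3 (-7,-8): internal coord -7 + (-8)·λ' = -5.4593; -5.4593 ∉ [-1.1, -0.1) → out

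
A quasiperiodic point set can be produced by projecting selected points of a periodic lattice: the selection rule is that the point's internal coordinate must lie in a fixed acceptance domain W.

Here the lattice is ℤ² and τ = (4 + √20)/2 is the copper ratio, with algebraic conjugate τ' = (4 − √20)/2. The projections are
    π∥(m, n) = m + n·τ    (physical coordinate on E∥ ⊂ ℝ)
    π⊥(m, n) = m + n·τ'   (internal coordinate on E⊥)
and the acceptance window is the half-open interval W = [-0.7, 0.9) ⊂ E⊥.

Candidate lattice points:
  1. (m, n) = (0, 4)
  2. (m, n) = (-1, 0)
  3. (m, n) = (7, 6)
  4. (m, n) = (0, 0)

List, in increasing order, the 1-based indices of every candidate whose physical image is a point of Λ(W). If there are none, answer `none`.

Numerically τ ≈ 4.23607 and τ' = −1/τ ≈ -0.23607.
[1] lift (0,4): star map gives -0.94427; window check -0.7 ≤ -0.94427 < 0.9 is false → out
[2] lift (-1,0): star map gives -1.00000; window check -0.7 ≤ -1.00000 < 0.9 is false → out
[3] lift (7,6): star map gives 5.58359; window check -0.7 ≤ 5.58359 < 0.9 is false → out
[4] lift (0,0): star map gives 0.00000; window check -0.7 ≤ 0.00000 < 0.9 is true → IN Λ

4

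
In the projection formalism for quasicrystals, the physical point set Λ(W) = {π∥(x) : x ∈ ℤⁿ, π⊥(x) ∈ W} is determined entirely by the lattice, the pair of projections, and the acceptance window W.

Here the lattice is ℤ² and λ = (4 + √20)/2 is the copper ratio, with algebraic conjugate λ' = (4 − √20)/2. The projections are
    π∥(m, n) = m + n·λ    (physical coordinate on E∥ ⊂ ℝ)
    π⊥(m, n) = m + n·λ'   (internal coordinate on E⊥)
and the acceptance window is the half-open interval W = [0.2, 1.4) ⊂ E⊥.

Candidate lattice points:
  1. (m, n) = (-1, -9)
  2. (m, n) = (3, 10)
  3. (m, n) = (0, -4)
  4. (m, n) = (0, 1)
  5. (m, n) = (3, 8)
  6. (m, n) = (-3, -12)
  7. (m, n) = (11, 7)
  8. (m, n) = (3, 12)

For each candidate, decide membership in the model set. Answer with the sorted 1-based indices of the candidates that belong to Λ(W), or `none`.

λ' = (4−√20)/2 ≈ -0.23607.
#1 (-1,-9): internal coord -1 + (-9)·λ' = +1.12461; +1.12461 ∈ [0.2, 1.4) → IN Λ
#2 (3,10): internal coord 3 + (10)·λ' = +0.63932; +0.63932 ∈ [0.2, 1.4) → IN Λ
#3 (0,-4): internal coord 0 + (-4)·λ' = +0.94427; +0.94427 ∈ [0.2, 1.4) → IN Λ
#4 (0,1): internal coord 0 + (1)·λ' = -0.23607; -0.23607 ∉ [0.2, 1.4) → out
#5 (3,8): internal coord 3 + (8)·λ' = +1.11146; +1.11146 ∈ [0.2, 1.4) → IN Λ
#6 (-3,-12): internal coord -3 + (-12)·λ' = -0.16718; -0.16718 ∉ [0.2, 1.4) → out
#7 (11,7): internal coord 11 + (7)·λ' = +9.34752; +9.34752 ∉ [0.2, 1.4) → out
#8 (3,12): internal coord 3 + (12)·λ' = +0.16718; +0.16718 ∉ [0.2, 1.4) → out

1, 2, 3, 5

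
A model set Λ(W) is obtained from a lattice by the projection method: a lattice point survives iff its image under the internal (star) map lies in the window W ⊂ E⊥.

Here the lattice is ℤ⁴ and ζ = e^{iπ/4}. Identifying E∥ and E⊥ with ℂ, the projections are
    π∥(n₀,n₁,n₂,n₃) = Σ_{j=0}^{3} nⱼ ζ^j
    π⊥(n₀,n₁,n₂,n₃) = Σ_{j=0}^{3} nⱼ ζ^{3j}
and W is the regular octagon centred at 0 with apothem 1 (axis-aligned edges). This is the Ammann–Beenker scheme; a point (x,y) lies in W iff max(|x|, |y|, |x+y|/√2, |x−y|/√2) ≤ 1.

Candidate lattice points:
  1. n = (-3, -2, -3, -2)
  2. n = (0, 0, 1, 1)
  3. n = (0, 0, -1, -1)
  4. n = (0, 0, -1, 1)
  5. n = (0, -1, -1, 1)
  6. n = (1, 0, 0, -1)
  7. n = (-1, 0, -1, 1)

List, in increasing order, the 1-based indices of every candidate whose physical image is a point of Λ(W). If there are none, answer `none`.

Internal map: ζ^{3j} for j=0..3 gives (1,0), (−√2/2,√2/2), (0,−1), (√2/2,√2/2).
candidate 1: n = (-3, -2, -3, -2) → π⊥ ≈ (-3.00000, +0.17157); max(|x|,|y|,|x±y|/√2) = 3.00000 > 1 ⇒ ∉ W
candidate 2: n = (0, 0, 1, 1) → π⊥ ≈ (+0.70711, -0.29289); max(|x|,|y|,|x±y|/√2) = 0.70711 ≤ 1 ⇒ ∈ W
candidate 3: n = (0, 0, -1, -1) → π⊥ ≈ (-0.70711, +0.29289); max(|x|,|y|,|x±y|/√2) = 0.70711 ≤ 1 ⇒ ∈ W
candidate 4: n = (0, 0, -1, 1) → π⊥ ≈ (+0.70711, +1.70711); max(|x|,|y|,|x±y|/√2) = 1.70711 > 1 ⇒ ∉ W
candidate 5: n = (0, -1, -1, 1) → π⊥ ≈ (+1.41421, +1.00000); max(|x|,|y|,|x±y|/√2) = 1.70711 > 1 ⇒ ∉ W
candidate 6: n = (1, 0, 0, -1) → π⊥ ≈ (+0.29289, -0.70711); max(|x|,|y|,|x±y|/√2) = 0.70711 ≤ 1 ⇒ ∈ W
candidate 7: n = (-1, 0, -1, 1) → π⊥ ≈ (-0.29289, +1.70711); max(|x|,|y|,|x±y|/√2) = 1.70711 > 1 ⇒ ∉ W

2, 3, 6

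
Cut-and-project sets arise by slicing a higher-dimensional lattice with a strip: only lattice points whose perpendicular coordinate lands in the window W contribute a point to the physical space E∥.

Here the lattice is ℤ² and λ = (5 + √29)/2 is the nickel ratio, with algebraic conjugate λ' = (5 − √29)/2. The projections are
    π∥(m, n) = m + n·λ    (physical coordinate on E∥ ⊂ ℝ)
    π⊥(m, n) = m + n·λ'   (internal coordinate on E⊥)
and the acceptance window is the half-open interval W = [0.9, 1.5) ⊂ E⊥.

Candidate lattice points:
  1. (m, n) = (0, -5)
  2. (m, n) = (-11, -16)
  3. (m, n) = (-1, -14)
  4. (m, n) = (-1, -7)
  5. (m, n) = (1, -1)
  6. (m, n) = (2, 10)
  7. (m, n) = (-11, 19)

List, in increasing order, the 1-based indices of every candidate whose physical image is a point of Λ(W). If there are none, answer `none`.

Compute λ' = (5−√29)/2 = -0.1926, so π⊥(m,n) = m -0.1926·n.
[1] lift (0,-5): star map gives 0.9629; window check 0.9 ≤ 0.9629 < 1.5 is true → IN Λ
[2] lift (-11,-16): star map gives -7.9187; window check 0.9 ≤ -7.9187 < 1.5 is false → out
[3] lift (-1,-14): star map gives 1.6962; window check 0.9 ≤ 1.6962 < 1.5 is false → out
[4] lift (-1,-7): star map gives 0.3481; window check 0.9 ≤ 0.3481 < 1.5 is false → out
[5] lift (1,-1): star map gives 1.1926; window check 0.9 ≤ 1.1926 < 1.5 is true → IN Λ
[6] lift (2,10): star map gives 0.0742; window check 0.9 ≤ 0.0742 < 1.5 is false → out
[7] lift (-11,19): star map gives -14.6591; window check 0.9 ≤ -14.6591 < 1.5 is false → out

1, 5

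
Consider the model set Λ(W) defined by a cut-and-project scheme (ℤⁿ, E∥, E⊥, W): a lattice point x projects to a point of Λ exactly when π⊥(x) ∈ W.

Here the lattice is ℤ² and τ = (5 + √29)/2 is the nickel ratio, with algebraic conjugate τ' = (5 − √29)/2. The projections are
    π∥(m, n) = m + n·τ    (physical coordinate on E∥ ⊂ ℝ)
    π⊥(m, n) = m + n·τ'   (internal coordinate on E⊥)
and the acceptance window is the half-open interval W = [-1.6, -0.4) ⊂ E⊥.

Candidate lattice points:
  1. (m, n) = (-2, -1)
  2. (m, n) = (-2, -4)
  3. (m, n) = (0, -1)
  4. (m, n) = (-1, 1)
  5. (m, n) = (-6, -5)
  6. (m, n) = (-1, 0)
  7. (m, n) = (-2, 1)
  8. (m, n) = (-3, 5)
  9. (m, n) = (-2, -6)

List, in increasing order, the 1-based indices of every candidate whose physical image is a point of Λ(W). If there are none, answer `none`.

Numerically τ ≈ 5.19258 and τ' = −1/τ ≈ -0.19258.
#1 (-2,-1): internal coord -2 + (-1)·τ' = -1.80742; -1.80742 ∉ [-1.6, -0.4) → out
#2 (-2,-4): internal coord -2 + (-4)·τ' = -1.22967; -1.22967 ∈ [-1.6, -0.4) → IN Λ
#3 (0,-1): internal coord 0 + (-1)·τ' = +0.19258; +0.19258 ∉ [-1.6, -0.4) → out
#4 (-1,1): internal coord -1 + (1)·τ' = -1.19258; -1.19258 ∈ [-1.6, -0.4) → IN Λ
#5 (-6,-5): internal coord -6 + (-5)·τ' = -5.03709; -5.03709 ∉ [-1.6, -0.4) → out
#6 (-1,0): internal coord -1 + (0)·τ' = -1.00000; -1.00000 ∈ [-1.6, -0.4) → IN Λ
#7 (-2,1): internal coord -2 + (1)·τ' = -2.19258; -2.19258 ∉ [-1.6, -0.4) → out
#8 (-3,5): internal coord -3 + (5)·τ' = -3.96291; -3.96291 ∉ [-1.6, -0.4) → out
#9 (-2,-6): internal coord -2 + (-6)·τ' = -0.84451; -0.84451 ∈ [-1.6, -0.4) → IN Λ

2, 4, 6, 9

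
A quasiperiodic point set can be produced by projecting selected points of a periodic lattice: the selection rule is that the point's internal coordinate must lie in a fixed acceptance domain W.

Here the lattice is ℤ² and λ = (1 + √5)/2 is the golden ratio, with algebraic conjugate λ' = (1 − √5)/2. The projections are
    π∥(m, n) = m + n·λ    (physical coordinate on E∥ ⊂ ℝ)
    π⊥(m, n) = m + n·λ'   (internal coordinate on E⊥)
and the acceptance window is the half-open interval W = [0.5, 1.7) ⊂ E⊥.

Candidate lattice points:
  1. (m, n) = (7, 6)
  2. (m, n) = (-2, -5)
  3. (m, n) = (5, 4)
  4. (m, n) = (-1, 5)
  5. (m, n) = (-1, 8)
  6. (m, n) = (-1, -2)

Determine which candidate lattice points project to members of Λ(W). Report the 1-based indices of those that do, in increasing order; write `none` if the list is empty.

Numerically λ ≈ 1.6180 and λ' = −1/λ ≈ -0.6180.
candidate 1: (m,n)=(7,6) → π∥ = 7+6·λ ≈ 16.7082, π⊥ = 7+6·λ' ≈ 3.2918 ∉ [0.5, 1.7) ⇒ out
candidate 2: (m,n)=(-2,-5) → π∥ = -2-5·λ ≈ -10.0902, π⊥ = -2-5·λ' ≈ 1.0902 ∈ [0.5, 1.7) ⇒ IN Λ
candidate 3: (m,n)=(5,4) → π∥ = 5+4·λ ≈ 11.4721, π⊥ = 5+4·λ' ≈ 2.5279 ∉ [0.5, 1.7) ⇒ out
candidate 4: (m,n)=(-1,5) → π∥ = -1+5·λ ≈ 7.0902, π⊥ = -1+5·λ' ≈ -4.0902 ∉ [0.5, 1.7) ⇒ out
candidate 5: (m,n)=(-1,8) → π∥ = -1+8·λ ≈ 11.9443, π⊥ = -1+8·λ' ≈ -5.9443 ∉ [0.5, 1.7) ⇒ out
candidate 6: (m,n)=(-1,-2) → π∥ = -1-2·λ ≈ -4.2361, π⊥ = -1-2·λ' ≈ 0.2361 ∉ [0.5, 1.7) ⇒ out

2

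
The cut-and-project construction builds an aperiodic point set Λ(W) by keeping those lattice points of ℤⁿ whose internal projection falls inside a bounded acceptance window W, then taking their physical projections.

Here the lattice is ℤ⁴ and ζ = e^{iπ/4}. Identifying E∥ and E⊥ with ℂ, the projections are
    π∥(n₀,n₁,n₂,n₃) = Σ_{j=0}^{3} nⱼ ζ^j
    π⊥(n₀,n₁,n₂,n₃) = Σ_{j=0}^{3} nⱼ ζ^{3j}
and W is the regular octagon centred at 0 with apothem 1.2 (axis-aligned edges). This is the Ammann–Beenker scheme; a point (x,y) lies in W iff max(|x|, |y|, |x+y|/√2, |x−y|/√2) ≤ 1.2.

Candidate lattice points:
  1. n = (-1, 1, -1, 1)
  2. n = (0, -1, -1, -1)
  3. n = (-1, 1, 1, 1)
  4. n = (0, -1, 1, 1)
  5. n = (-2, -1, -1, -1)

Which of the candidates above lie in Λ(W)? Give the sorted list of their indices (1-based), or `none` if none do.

2, 3

π⊥(n) = n₀ + n₁ζ³ + n₂ζ⁶ + n₃ζ⁹ where ζ = e^{iπ/4}.
#1 (-1, 1, -1, 1): internal (-1.0000, 2.4142); octagon support 2.4142 vs apothem 1.2 → ∉ W
#2 (0, -1, -1, -1): internal (0.0000, -0.4142); octagon support 0.4142 vs apothem 1.2 → ∈ W
#3 (-1, 1, 1, 1): internal (-1.0000, 0.4142); octagon support 1.0000 vs apothem 1.2 → ∈ W
#4 (0, -1, 1, 1): internal (1.4142, -1.0000); octagon support 1.7071 vs apothem 1.2 → ∉ W
#5 (-2, -1, -1, -1): internal (-2.0000, -0.4142); octagon support 2.0000 vs apothem 1.2 → ∉ W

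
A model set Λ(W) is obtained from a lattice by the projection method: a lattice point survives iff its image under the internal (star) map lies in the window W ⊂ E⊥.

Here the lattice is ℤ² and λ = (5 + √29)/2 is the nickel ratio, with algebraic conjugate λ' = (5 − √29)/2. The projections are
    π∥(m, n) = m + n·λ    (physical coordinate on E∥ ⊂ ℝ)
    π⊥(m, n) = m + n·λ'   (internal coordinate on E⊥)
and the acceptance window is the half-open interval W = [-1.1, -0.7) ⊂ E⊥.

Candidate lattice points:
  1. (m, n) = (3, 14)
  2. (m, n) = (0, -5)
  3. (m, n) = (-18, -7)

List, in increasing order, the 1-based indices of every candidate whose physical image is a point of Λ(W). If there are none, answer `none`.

Numerically λ ≈ 5.1926 and λ' = −1/λ ≈ -0.1926.
[1] lift (3,14): star map gives 0.3038; window check -1.1 ≤ 0.3038 < -0.7 is false → out
[2] lift (0,-5): star map gives 0.9629; window check -1.1 ≤ 0.9629 < -0.7 is false → out
[3] lift (-18,-7): star map gives -16.6519; window check -1.1 ≤ -16.6519 < -0.7 is false → out

none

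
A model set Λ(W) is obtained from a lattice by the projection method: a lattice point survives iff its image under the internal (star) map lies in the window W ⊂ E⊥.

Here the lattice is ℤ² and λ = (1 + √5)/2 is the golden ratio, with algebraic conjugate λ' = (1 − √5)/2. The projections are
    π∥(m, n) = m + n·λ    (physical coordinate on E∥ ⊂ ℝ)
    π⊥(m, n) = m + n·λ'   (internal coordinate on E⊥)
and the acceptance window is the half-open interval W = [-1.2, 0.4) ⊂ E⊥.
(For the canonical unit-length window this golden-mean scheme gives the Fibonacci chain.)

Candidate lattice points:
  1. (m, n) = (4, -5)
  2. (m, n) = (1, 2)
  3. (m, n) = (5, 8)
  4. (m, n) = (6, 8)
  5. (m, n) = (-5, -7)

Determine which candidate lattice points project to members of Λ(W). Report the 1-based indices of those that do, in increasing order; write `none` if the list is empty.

Numerically λ ≈ 1.61803 and λ' = −1/λ ≈ -0.61803.
#1 (4,-5): internal coord 4 + (-5)·λ' = +7.09017; +7.09017 ∉ [-1.2, 0.4) → out
#2 (1,2): internal coord 1 + (2)·λ' = -0.23607; -0.23607 ∈ [-1.2, 0.4) → IN Λ
#3 (5,8): internal coord 5 + (8)·λ' = +0.05573; +0.05573 ∈ [-1.2, 0.4) → IN Λ
#4 (6,8): internal coord 6 + (8)·λ' = +1.05573; +1.05573 ∉ [-1.2, 0.4) → out
#5 (-5,-7): internal coord -5 + (-7)·λ' = -0.67376; -0.67376 ∈ [-1.2, 0.4) → IN Λ

2, 3, 5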